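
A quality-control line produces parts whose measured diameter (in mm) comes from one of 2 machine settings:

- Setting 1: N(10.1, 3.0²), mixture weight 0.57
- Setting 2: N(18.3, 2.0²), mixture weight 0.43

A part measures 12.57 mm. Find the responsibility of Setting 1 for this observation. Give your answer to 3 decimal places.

0.974

P(component k | x) = P(Z=k)·f_k(x) / marginal(x), where marginal(x) = Σ_j P(Z=j)·f_j(x).
Evaluate each component's likelihood at the observed value:
  L_1 = (1/(3.0·√(2π)))·exp(−(12.57−10.1)²/(2·3.0²)) = 0.132981·exp(-0.33894) = 0.0947522
  L_2 = (1/(2.0·√(2π)))·exp(−(12.57−18.3)²/(2·2.0²)) = 0.199471·exp(-4.10411) = 0.0032922
Multiply by the mixture weights:
  P(Z=1)·L_1 = 0.57 × 0.0947522 = 0.0540088
  P(Z=2)·L_2 = 0.43 × 0.0032922 = 0.00141565
Denominator: 0.0540088 + 0.00141565 = 0.0554244
P(Setting 1 | x) ≈ 0.974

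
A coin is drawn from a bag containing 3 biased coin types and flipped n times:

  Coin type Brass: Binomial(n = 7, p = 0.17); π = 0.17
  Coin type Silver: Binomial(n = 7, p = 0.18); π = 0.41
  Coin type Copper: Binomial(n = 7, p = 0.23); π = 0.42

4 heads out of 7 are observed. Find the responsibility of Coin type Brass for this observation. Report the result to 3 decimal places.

0.095

Posterior ∝ prior × likelihood, so P(k | x) ∝ π_k f_k(x); normalise over all components.
Binomial probabilities:
  f_Brass = 0.0167147
  f_Silver = 0.0202581
  f_Copper = 0.0447148
Multiply by the mixture weights:
  π_Brass·f_Brass = 0.17 × 0.0167147 = 0.0028415
  π_Silver·f_Silver = 0.41 × 0.0202581 = 0.00830584
  π_Copper·f_Copper = 0.42 × 0.0447148 = 0.0187802
Sum: 0.0028415 + 0.00830584 + 0.0187802 = 0.0299276
So the posterior for Coin type Brass is 0.0028415 / 0.0299276 ≈ 0.095.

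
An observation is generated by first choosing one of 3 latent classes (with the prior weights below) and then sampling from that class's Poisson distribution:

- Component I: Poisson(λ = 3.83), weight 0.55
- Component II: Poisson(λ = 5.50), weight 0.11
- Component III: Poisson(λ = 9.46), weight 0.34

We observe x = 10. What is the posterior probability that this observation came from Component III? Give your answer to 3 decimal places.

Posterior ∝ prior × likelihood, so P(k | x) ∝ w_k f_k(x); normalise over all components.
Component likelihoods at x = 10:
  f_I = 0.00406328
  f_II = 0.0285262
  f_III = 0.123232
Prior × likelihood for each component:
  w_I·f_I = 0.55 × 0.00406328 = 0.0022348
  w_II·f_II = 0.11 × 0.0285262 = 0.00313788
  w_III·f_III = 0.34 × 0.123232 = 0.0418988
Evidence: 0.0022348 + 0.00313788 + 0.0418988 = 0.0472715
P(Component III | x) = 0.0418988 / 0.0472715 ≈ 0.886

0.886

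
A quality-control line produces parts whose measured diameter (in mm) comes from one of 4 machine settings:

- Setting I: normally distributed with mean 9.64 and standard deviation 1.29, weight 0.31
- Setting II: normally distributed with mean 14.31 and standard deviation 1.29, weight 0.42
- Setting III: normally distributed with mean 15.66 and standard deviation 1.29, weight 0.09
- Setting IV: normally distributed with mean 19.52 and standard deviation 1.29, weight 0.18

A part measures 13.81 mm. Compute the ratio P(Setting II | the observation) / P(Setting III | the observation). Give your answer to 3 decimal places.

12.106

Posterior odds = (P(Z=i) f_i(x)) / (P(Z=j) f_j(x)); the normalising sum cancels.
Component likelihoods at x = 13.81 mm:
  f_I = 0.00166439
  f_II = 0.286879
  f_III = 0.110591
  f_IV = 1.72121e-05
Odds = (0.42/0.09) × (0.286879/0.110591) = 4.66667 × 2.59404 ≈ 12.106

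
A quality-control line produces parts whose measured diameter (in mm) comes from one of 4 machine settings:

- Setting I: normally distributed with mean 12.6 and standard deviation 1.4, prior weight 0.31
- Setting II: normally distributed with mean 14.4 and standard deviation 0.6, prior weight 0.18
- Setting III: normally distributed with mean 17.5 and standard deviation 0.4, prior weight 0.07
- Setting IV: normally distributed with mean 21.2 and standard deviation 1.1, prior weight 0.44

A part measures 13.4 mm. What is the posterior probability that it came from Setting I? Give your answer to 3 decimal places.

0.715

P(component k | x) = P(Z=k)·f_k(x) / marginal(x), where marginal(x) = Σ_j P(Z=j)·f_j(x).
Evaluate each component's likelihood at the observed value:
  L_I = 0.242034
  L_II = 0.165795
  L_III = 1.53045e-23
  L_IV = 4.37662e-12
Unnormalised posteriors:
  P(Z=I)·L_I = 0.31 × 0.242034 = 0.0750306
  P(Z=II)·L_II = 0.18 × 0.165795 = 0.0298431
  P(Z=III)·L_III = 0.07 × 1.53045e-23 = 1.07131e-24
  P(Z=IV)·L_IV = 0.44 × 4.37662e-12 = 1.92571e-12
Normaliser: 0.0750306 + 0.0298431 + 1.07131e-24 + 1.92571e-12 = 0.104874
P(Setting I | 13.4 mm) = 0.0750306 / 0.104874 ≈ 0.715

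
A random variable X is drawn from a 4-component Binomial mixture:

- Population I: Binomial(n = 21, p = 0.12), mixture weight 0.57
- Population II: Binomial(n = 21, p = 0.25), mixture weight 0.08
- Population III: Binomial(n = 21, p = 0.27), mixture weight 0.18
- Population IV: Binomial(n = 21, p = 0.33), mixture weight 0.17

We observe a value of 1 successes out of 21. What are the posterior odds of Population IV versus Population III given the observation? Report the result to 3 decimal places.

Since P(k|x) ∝ π_k f_k(x), the posterior odds are π_i f_i(x) / (π_j f_j(x)).
Evaluate each component's likelihood at the observed value:
  f_I = C(21,1)·0.12^1·0.88^20 = 21·0.12·0.0775628 = 0.195458
  f_II = C(21,1)·0.25^1·0.75^20 = 21·0.25·0.00317121 = 0.0166489
  f_III = C(21,1)·0.27^1·0.73^20 = 21·0.27·0.00184696 = 0.0104723
  f_IV = C(21,1)·0.33^1·0.67^20 = 21·0.33·0.000332274 = 0.00230266
Posterior odds = (π_IV·f_IV) / (π_III·f_III) = (0.17·0.00230266) / (0.18·0.0104723) = 0.000391452 / 0.00188501 ≈ 0.208

0.208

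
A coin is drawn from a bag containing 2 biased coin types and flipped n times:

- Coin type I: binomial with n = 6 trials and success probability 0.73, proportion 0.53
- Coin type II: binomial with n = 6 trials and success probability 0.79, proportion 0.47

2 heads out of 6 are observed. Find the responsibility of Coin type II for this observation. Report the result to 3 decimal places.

0.275

By Bayes' theorem, P(k | x) = π_k f_k(x) / Σ_j π_j f_j(x).
Component likelihoods at x = 2 heads out of 6:
  L_I = 0.0424807
  L_II = 0.0182063
Unnormalised posteriors:
  π_I·L_I = 0.53 × 0.0424807 = 0.0225148
  π_II·L_II = 0.47 × 0.0182063 = 0.00855698
Marginal: 0.0225148 + 0.00855698 = 0.0310718
So the posterior for Coin type II is 0.00855698 / 0.0310718 ≈ 0.275.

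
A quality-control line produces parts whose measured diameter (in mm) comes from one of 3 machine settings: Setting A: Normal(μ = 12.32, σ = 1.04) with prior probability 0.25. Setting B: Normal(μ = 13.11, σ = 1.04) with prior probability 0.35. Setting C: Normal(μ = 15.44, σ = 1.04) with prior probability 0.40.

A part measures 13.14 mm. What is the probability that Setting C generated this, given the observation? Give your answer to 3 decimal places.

0.061

Apply Bayes' rule: the posterior for each component is proportional to its prior times its likelihood at x.
Normal densities:
  f_A = (1/(1.04·√(2π)))·exp(−(13.14−12.32)²/(2·1.04²)) = 0.383598·exp(-0.31084) = 0.281114
  f_B = (1/(1.04·√(2π)))·exp(−(13.14−13.11)²/(2·1.04²)) = 0.383598·exp(-0.00042) = 0.383439
  f_C = (1/(1.04·√(2π)))·exp(−(13.14−15.44)²/(2·1.04²)) = 0.383598·exp(-2.44545) = 0.033253
Prior × likelihood for each component:
  π_A·f_A = 0.25 × 0.281114 = 0.0702785
  π_B·f_B = 0.35 × 0.383439 = 0.134204
  π_C·f_C = 0.40 × 0.033253 = 0.0133012
Marginal: 0.0702785 + 0.134204 + 0.0133012 = 0.217783
P(Setting C | x) = 0.0133012 / 0.217783 ≈ 0.061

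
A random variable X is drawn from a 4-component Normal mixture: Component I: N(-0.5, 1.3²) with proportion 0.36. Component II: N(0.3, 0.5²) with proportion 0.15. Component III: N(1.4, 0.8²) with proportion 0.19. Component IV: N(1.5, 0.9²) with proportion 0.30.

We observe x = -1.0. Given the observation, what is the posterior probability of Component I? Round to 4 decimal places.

0.9282

The responsibility of component k is π_k f_k(x) divided by Σ_j π_j f_j(x).
Evaluate each component's likelihood at the observed value:
  L_I = 0.285
  L_II = 0.0271659
  L_III = 0.00553981
  L_IV = 0.00935726
Multiply by the mixture weights:
  π_I·L_I = 0.36 × 0.285 = 0.1026
  π_II·L_II = 0.15 × 0.0271659 = 0.00407489
  π_III·L_III = 0.19 × 0.00553981 = 0.00105256
  π_IV·L_IV = 0.30 × 0.00935726 = 0.00280718
Sum: 0.1026 + 0.00407489 + 0.00105256 + 0.00280718 = 0.110535
P(Component I | x) ≈ 0.9282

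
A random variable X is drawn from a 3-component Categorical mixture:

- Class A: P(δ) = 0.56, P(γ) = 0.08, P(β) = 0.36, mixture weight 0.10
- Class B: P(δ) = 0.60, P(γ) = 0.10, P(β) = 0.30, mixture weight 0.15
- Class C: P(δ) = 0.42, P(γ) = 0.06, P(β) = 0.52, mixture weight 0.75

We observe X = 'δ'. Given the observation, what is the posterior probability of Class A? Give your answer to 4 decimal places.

By Bayes' theorem, P(k | x) = π_k f_k(x) / Σ_j π_j f_j(x).
Categorical probabilities:
  f_A = 0.56
  f_B = 0.6
  f_C = 0.42
Weight by the priors:
  π_A·f_A = 0.10 × 0.56 = 0.056
  π_B·f_B = 0.15 × 0.6 = 0.09
  π_C·f_C = 0.75 × 0.42 = 0.315
Sum: 0.056 + 0.09 + 0.315 = 0.461
P(Class A | 'δ') = 0.056 / 0.461 ≈ 0.1215

0.1215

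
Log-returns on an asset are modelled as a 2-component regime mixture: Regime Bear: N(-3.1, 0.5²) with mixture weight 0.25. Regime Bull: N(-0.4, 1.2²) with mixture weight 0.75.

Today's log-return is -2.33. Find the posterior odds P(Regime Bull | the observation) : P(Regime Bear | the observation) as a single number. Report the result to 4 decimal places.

The posterior odds equal the prior odds times the likelihood ratio: (π_i/π_j)·(f_i(x)/f_j(x)).
Evaluate each component's likelihood at the observed value:
  f_Bear = (1/(0.5·√(2π)))·exp(−(-2.33−-3.1)²/(2·0.5²)) = 0.797885·exp(-1.18580) = 0.243755
  f_Bull = (1/(1.2·√(2π)))·exp(−(-2.33−-0.4)²/(2·1.2²)) = 0.332452·exp(-1.29337) = 0.0912066
Posterior odds = (π_Bull·f_Bull) / (π_Bear·f_Bear) = (0.75·0.0912066) / (0.25·0.243755) = 0.0684049 / 0.0609388 ≈ 1.1225

1.1225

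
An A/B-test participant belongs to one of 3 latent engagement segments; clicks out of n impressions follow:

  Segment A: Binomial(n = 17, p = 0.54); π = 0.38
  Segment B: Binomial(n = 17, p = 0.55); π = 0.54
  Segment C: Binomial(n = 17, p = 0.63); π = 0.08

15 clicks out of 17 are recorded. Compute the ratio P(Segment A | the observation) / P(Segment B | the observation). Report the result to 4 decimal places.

Posterior odds = (π_i f_i(x)) / (π_j f_j(x)); the normalising sum cancels.
Component likelihoods at x = 15 clicks out of 17:
  f_A = C(17,15)·0.54^15·0.46^2 = 136·9.68069e-05·0.2116 = 0.00278587
  f_B = C(17,15)·0.55^15·0.45^2 = 136·0.000127479·0.2025 = 0.00351079
  f_C = C(17,15)·0.63^15·0.37^2 = 136·0.000977481·0.1369 = 0.0181991
Odds = (0.38/0.54) × (0.00278587/0.00351079) = 0.703704 × 0.793518 ≈ 0.5584

0.5584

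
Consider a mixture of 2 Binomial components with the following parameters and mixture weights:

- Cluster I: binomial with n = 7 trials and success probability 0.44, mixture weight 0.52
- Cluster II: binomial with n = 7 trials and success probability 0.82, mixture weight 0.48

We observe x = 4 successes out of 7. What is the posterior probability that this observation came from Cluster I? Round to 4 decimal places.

The responsibility of component k is π_k f_k(x) divided by Σ_j π_j f_j(x).
Evaluate each component's likelihood at the observed value:
  L_I = C(7,4)·0.44^4·0.56^3 = 35·0.037481·0.175616 = 0.230379
  L_II = C(7,4)·0.82^4·0.18^3 = 35·0.452122·0.005832 = 0.0922871
Multiply by the mixture weights:
  π_I·L_I = 0.52 × 0.230379 = 0.119797
  π_II·L_II = 0.48 × 0.0922871 = 0.0442978
Evidence: 0.119797 + 0.0442978 = 0.164095
Responsibility of Cluster I: 0.119797 / 0.164095 ≈ 0.7300

0.7300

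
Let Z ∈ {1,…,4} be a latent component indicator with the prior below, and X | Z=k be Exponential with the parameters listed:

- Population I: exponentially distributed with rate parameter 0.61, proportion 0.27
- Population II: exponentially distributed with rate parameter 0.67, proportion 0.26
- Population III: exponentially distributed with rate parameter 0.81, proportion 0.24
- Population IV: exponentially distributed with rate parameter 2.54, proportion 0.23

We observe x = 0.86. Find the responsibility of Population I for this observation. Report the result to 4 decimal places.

The responsibility of component k is P(Z=k) f_k(x) divided by Σ_j P(Z=j) f_j(x).
Exponential densities:
  L_I = 0.360993
  L_II = 0.37656
  L_III = 0.403604
  L_IV = 0.285865
Prior × likelihood for each component:
  P(Z=I)·L_I = 0.27 × 0.360993 = 0.0974681
  P(Z=II)·L_II = 0.26 × 0.37656 = 0.0979056
  P(Z=III)·L_III = 0.24 × 0.403604 = 0.096865
  P(Z=IV)·L_IV = 0.23 × 0.285865 = 0.0657489
Marginal: 0.0974681 + 0.0979056 + 0.096865 + 0.0657489 = 0.357988
P(Population I | the observation) ≈ 0.2723

0.2723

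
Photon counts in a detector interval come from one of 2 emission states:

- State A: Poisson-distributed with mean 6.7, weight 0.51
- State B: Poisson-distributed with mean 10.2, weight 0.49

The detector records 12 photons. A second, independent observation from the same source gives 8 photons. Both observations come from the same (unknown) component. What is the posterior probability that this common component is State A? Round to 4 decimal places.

0.2033

The responsibility of component k is π_k f_k(x) divided by Σ_j π_j f_j(x).
Since both observations come from the same component, the likelihood for component k is f_k(x₁)·f_k(x₂).
  p_A = [0.0210275] × [0.123967] = 0.00260671
  p_B = [0.098415] × [0.108013] = 0.0106301
Weight by the priors:
  π_A·p_A = 0.51 × 0.00260671 = 0.00132942
  π_B·p_B = 0.49 × 0.0106301 = 0.00520876
Marginal: 0.00132942 + 0.00520876 = 0.00653818
P(State A | x) ≈ 0.2033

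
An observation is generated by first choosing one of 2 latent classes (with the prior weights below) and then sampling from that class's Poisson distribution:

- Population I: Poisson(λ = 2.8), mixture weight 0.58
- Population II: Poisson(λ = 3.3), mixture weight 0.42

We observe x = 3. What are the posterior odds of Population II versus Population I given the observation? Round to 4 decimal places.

0.7190

Since P(k|x) ∝ π_k f_k(x), the posterior odds are π_i f_i(x) / (π_j f_j(x)).
Poisson probabilities:
  f_I = 0.222484
  f_II = 0.220912
0.0927829 / 0.129041 ≈ 0.7190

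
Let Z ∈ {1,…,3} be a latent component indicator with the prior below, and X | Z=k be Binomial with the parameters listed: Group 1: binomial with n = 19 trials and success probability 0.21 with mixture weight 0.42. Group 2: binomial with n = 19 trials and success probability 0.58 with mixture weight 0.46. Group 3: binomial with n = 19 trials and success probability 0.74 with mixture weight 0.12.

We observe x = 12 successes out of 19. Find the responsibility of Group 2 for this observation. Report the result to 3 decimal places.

The responsibility of component k is P(Z=k) f_k(x) divided by Σ_j P(Z=j) f_j(x).
Component likelihoods at x = 12 successes out of 19:
  p_1 = C(19,12)·0.21^12·0.79^7 = 50388·7.35583e-09·0.192039 = 7.11784e-05
  p_2 = C(19,12)·0.58^12·0.42^7 = 50388·0.00144923·0.00230539 = 0.168348
  p_3 = C(19,12)·0.74^12·0.26^7 = 50388·0.0269638·8.03181e-05 = 0.109124
Weight by the priors:
  P(Z=1)·p_1 = 0.42 × 7.11784e-05 = 2.98949e-05
  P(Z=2)·p_2 = 0.46 × 0.168348 = 0.0774401
  P(Z=3)·p_3 = 0.12 × 0.109124 = 0.0130949
Normaliser: 2.98949e-05 + 0.0774401 + 0.0130949 = 0.0905649
P(Group 2 | 12 successes out of 19) ≈ 0.855

0.855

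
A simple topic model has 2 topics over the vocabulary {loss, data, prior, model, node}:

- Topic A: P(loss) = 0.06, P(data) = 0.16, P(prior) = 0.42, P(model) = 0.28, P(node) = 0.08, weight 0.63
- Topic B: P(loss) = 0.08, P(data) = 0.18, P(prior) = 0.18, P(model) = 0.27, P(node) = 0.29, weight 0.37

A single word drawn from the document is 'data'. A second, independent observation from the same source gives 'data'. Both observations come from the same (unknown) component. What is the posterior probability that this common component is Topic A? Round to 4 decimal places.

0.5736

By Bayes' theorem, P(k | x) = P(Z=k) f_k(x) / Σ_j P(Z=j) f_j(x).
Since both observations come from the same component, the likelihood for component k is f_k(x₁)·f_k(x₂).
  p_A = [P(data | comp) = 0.16] × [0.16] = 0.0256
  p_B = [P(data | comp) = 0.18] × [0.18] = 0.0324
Multiply by the mixture weights:
  P(Z=A)·p_A = 0.63 × 0.0256 = 0.016128
  P(Z=B)·p_B = 0.37 × 0.0324 = 0.011988
Marginal: 0.016128 + 0.011988 = 0.028116
P(Topic A | x) = 0.016128 / 0.028116 ≈ 0.5736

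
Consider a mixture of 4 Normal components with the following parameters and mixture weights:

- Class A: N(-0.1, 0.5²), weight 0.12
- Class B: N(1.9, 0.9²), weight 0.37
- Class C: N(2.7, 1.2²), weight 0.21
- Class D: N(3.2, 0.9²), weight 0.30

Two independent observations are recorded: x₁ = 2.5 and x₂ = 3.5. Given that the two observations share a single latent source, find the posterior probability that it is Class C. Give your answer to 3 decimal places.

Apply Bayes' rule: the posterior for each component is proportional to its prior times its likelihood at x.
Since both observations come from the same component, the likelihood for component k is f_k(x₁)·f_k(x₂).
  p_A = [1.07221e-06] × [4.41598e-12] = 4.73484e-18
  p_B = [0.354942] × [0.0912799] = 0.0323991
  p_C = [0.327866] × [0.266207] = 0.0872802
  p_D = [0.327572] × [0.419315] = 0.137356
Unnormalised posteriors:
  π_A·p_A = 0.12 × 4.73484e-18 = 5.68181e-19
  π_B·p_B = 0.37 × 0.0323991 = 0.0119877
  π_C·p_C = 0.21 × 0.0872802 = 0.0183288
  π_D·p_D = 0.30 × 0.137356 = 0.0412067
Marginal: 5.68181e-19 + 0.0119877 + 0.0183288 + 0.0412067 = 0.0715232
Responsibility of Class C: 0.0183288 / 0.0715232 ≈ 0.256

0.256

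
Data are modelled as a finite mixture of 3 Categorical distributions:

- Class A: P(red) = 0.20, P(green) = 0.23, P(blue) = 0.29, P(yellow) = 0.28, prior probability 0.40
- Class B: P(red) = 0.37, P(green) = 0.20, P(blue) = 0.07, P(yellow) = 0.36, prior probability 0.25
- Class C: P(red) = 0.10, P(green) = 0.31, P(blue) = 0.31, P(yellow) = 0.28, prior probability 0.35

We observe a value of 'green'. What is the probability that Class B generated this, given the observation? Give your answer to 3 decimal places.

Apply Bayes' rule: the posterior for each component is proportional to its prior times its likelihood at x.
Categorical probabilities:
  L_A = 0.23
  L_B = 0.2
  L_C = 0.31
Unnormalised posteriors:
  P(Z=A)·L_A = 0.40 × 0.23 = 0.092
  P(Z=B)·L_B = 0.25 × 0.2 = 0.05
  P(Z=C)·L_C = 0.35 × 0.31 = 0.1085
Normaliser: 0.092 + 0.05 + 0.1085 = 0.2505
So the posterior for Class B is 0.05 / 0.2505 ≈ 0.200.

0.200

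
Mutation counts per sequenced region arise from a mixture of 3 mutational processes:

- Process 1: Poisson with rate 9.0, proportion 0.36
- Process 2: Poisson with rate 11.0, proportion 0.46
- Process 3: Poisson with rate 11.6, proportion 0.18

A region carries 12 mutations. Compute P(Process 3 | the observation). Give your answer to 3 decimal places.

0.211

By Bayes' theorem, P(k | x) = P(Z=k) f_k(x) / Σ_j P(Z=j) f_j(x).
Component likelihoods at x = 12 mutations:
  f_1 = e^(−9.0)·9.0^12/12! = 0.072765
  f_2 = e^(−11.0)·11.0^12/12! = 0.10943
  f_3 = e^(−11.6)·11.6^12/12! = 0.113591
Multiply by the mixture weights:
  P(Z=1)·f_1 = 0.36 × 0.072765 = 0.0261954
  P(Z=2)·f_2 = 0.46 × 0.10943 = 0.0503377
  P(Z=3)·f_3 = 0.18 × 0.113591 = 0.0204463
Evidence: 0.0261954 + 0.0503377 + 0.0204463 = 0.0969795
So the posterior for Process 3 is 0.0204463 / 0.0969795 ≈ 0.211.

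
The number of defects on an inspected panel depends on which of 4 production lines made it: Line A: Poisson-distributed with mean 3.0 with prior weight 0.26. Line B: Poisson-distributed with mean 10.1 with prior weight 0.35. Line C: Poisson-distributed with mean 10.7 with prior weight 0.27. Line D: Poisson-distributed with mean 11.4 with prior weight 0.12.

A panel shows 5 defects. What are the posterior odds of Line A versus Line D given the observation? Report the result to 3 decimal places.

12.160

The posterior odds equal the prior odds times the likelihood ratio: (w_i/w_j)·(f_i(x)/f_j(x)).
Component likelihoods at x = 5 defects:
  p_A = 0.100819
  p_B = 0.0359792
  p_C = 0.0263504
  p_D = 0.0179633
0.0262129 / 0.00215559 ≈ 12.160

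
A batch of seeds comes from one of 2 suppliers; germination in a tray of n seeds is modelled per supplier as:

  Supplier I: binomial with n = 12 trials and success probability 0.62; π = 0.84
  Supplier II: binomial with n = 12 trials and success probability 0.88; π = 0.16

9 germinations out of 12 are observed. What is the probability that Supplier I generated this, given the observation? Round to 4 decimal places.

0.8770

By Bayes' theorem, P(k | x) = π_k f_k(x) / Σ_j π_j f_j(x).
Binomial probabilities:
  L_I = 0.163418
  L_II = 0.120312
Weight by the priors:
  π_I·L_I = 0.84 × 0.163418 = 0.137271
  π_II·L_II = 0.16 × 0.120312 = 0.01925
Sum: 0.137271 + 0.01925 = 0.156521
So the posterior for Supplier I is 0.137271 / 0.156521 ≈ 0.8770.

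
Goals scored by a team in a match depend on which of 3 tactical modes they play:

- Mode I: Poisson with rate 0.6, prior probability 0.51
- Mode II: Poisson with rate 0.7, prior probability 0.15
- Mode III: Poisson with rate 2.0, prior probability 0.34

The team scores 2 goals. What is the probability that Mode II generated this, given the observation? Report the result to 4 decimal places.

0.1136

Posterior ∝ prior × likelihood, so P(k | x) ∝ π_k f_k(x); normalise over all components.
Component likelihoods at x = 2 goals:
  p_I = 0.0987861
  p_II = 0.121663
  p_III = 0.270671
Prior × likelihood for each component:
  π_I·p_I = 0.51 × 0.0987861 = 0.0503809
  π_II·p_II = 0.15 × 0.121663 = 0.0182495
  π_III·p_III = 0.34 × 0.270671 = 0.092028
Denominator: 0.0503809 + 0.0182495 + 0.092028 = 0.160658
Responsibility of Mode II: 0.0182495 / 0.160658 ≈ 0.1136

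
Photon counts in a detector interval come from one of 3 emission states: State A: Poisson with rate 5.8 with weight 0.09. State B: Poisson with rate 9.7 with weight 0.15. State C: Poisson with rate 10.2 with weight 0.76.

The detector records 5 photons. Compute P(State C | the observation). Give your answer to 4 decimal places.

By Bayes' theorem, P(k | x) = w_k f_k(x) / Σ_j w_j f_j(x).
Poisson probabilities:
  f_A = e^(−5.8)·5.8^5/5! = 0.165596
  f_B = e^(−9.7)·9.7^5/5! = 0.0438552
  f_C = e^(−10.2)·10.2^5/5! = 0.0341992
Multiply by the mixture weights:
  w_A·f_A = 0.09 × 0.165596 = 0.0149037
  w_B·f_B = 0.15 × 0.0438552 = 0.00657828
  w_C·f_C = 0.76 × 0.0341992 = 0.0259914
Marginal: 0.0149037 + 0.00657828 + 0.0259914 = 0.0474733
So the posterior for State C is 0.0259914 / 0.0474733 ≈ 0.5475.

0.5475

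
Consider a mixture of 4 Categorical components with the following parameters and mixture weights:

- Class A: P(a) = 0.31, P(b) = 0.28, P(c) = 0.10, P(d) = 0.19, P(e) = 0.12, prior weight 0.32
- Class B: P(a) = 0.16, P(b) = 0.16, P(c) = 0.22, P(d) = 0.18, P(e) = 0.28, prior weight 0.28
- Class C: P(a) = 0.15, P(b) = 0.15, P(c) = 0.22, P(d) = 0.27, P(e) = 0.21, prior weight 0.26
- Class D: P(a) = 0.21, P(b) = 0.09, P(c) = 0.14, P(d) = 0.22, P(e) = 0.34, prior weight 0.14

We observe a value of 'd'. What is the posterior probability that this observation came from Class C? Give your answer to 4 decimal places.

0.3308

Apply Bayes' rule: the posterior for each component is proportional to its prior times its likelihood at x.
Component likelihoods at x = 'd':
  f_A = 0.19
  f_B = 0.18
  f_C = 0.27
  f_D = 0.22
Weight by the priors:
  π_A·f_A = 0.32 × 0.19 = 0.0608
  π_B·f_B = 0.28 × 0.18 = 0.0504
  π_C·f_C = 0.26 × 0.27 = 0.0702
  π_D·f_D = 0.14 × 0.22 = 0.0308
Evidence: 0.0608 + 0.0504 + 0.0702 + 0.0308 = 0.2122
P(Class C | 'd') ≈ 0.3308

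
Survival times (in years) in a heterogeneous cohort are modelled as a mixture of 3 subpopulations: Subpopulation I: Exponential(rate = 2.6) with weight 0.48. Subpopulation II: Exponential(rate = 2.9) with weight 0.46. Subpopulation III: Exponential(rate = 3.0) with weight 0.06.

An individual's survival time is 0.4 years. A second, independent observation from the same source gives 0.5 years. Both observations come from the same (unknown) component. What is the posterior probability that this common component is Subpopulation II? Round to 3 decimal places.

The responsibility of component k is π_k f_k(x) divided by Σ_j π_j f_j(x).
Since both observations come from the same component, the likelihood for component k is f_k(x₁)·f_k(x₂).
  f_I = [0.918982] × [0.708583] = 0.651175
  f_II = [0.90911] × [0.680254] = 0.618426
  f_III = [0.903583] × [0.66939] = 0.60485
Unnormalised posteriors:
  π_I·f_I = 0.48 × 0.651175 = 0.312564
  π_II·f_II = 0.46 × 0.618426 = 0.284476
  π_III·f_III = 0.06 × 0.60485 = 0.036291
Evidence: 0.312564 + 0.284476 + 0.036291 = 0.633331
Responsibility of Subpopulation II: 0.284476 / 0.633331 ≈ 0.449

0.449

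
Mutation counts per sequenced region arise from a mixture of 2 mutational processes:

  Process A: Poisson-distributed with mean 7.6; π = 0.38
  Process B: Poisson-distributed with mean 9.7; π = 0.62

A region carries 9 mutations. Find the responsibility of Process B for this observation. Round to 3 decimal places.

0.642

By Bayes' theorem, P(k | x) = π_k f_k(x) / Σ_j π_j f_j(x).
Evaluate each component's likelihood at the observed value:
  f_A = e^(−7.6)·7.6^9/9! = 0.11666
  f_B = e^(−9.7)·9.7^9/9! = 0.128388
Weight by the priors:
  π_A·f_A = 0.38 × 0.11666 = 0.0443307
  π_B·f_B = 0.62 × 0.128388 = 0.0796009
Normaliser: 0.0443307 + 0.0796009 = 0.123932
So the posterior for Process B is 0.0796009 / 0.123932 ≈ 0.642.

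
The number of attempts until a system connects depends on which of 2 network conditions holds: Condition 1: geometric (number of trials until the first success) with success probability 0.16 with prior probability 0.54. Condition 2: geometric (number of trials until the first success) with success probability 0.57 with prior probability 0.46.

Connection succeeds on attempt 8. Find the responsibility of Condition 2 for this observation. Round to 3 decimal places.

0.027

The responsibility of component k is w_k f_k(x) divided by Σ_j w_j f_j(x).
Evaluate each component's likelihood at the observed value:
  p_1 = 0.16·(1−0.16)^7 = 0.16·0.29509 = 0.0472145
  p_2 = 0.57·(1−0.57)^7 = 0.57·0.00271819 = 0.00154937
Prior × likelihood for each component:
  w_1·p_1 = 0.54 × 0.0472145 = 0.0254958
  w_2·p_2 = 0.46 × 0.00154937 = 0.000712708
Denominator: 0.0254958 + 0.000712708 = 0.0262085
So the posterior for Condition 2 is 0.000712708 / 0.0262085 ≈ 0.027.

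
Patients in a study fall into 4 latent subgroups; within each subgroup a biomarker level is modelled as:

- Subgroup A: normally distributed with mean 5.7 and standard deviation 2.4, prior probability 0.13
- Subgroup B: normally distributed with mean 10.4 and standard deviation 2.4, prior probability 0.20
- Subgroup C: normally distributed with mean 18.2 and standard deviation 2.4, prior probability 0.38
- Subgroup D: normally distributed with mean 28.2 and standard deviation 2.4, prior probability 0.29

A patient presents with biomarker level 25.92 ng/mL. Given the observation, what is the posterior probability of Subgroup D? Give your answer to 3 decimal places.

By Bayes' theorem, P(k | x) = w_k f_k(x) / Σ_j w_j f_j(x).
Evaluate each component's likelihood at the observed value:
  p_A = 6.41877e-17
  p_B = 1.38065e-10
  p_C = 0.000941648
  p_D = 0.105858
Multiply by the mixture weights:
  w_A·p_A = 0.13 × 6.41877e-17 = 8.3444e-18
  w_B·p_B = 0.20 × 1.38065e-10 = 2.7613e-11
  w_C·p_C = 0.38 × 0.000941648 = 0.000357826
  w_D·p_D = 0.29 × 0.105858 = 0.0306988
Normaliser: 8.3444e-18 + 2.7613e-11 + 0.000357826 + 0.0306988 = 0.0310566
P(Subgroup D | x) ≈ 0.988

0.988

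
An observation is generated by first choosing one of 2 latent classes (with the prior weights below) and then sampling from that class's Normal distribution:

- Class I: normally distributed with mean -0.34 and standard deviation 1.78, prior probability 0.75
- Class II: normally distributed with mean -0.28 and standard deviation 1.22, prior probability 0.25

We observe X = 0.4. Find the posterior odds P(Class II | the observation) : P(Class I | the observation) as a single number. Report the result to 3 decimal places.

Since P(k|x) ∝ P(Z=k) f_k(x), the posterior odds are P(Z=i) f_i(x) / (P(Z=j) f_j(x)).
Normal densities:
  p_I = (1/(1.78·√(2π)))·exp(−(0.4−-0.34)²/(2·1.78²)) = 0.224125·exp(-0.08642) = 0.20557
  p_II = (1/(1.22·√(2π)))·exp(−(0.4−-0.28)²/(2·1.22²)) = 0.327002·exp(-0.15533) = 0.279956
Odds = (0.25/0.75) × (0.279956/0.20557) = 0.333333 × 1.36185 ≈ 0.454

0.454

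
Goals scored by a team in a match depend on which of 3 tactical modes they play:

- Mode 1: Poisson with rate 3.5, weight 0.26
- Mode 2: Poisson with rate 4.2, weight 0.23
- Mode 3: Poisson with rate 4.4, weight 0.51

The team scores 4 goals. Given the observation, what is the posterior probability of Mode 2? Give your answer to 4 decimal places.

The responsibility of component k is π_k f_k(x) divided by Σ_j π_j f_j(x).
Poisson probabilities:
  L_1 = e^(−3.5)·3.5^4/4! = 0.188812
  L_2 = e^(−4.2)·4.2^4/4! = 0.194424
  L_3 = e^(−4.4)·4.4^4/4! = 0.191736
Multiply by the mixture weights:
  π_1·L_1 = 0.26 × 0.188812 = 0.0490912
  π_2·L_2 = 0.23 × 0.194424 = 0.0447174
  π_3·L_3 = 0.51 × 0.191736 = 0.0977854
Normaliser: 0.0490912 + 0.0447174 + 0.0977854 = 0.191594
P(Mode 2 | data) = 0.0447174 / 0.191594 ≈ 0.2334

0.2334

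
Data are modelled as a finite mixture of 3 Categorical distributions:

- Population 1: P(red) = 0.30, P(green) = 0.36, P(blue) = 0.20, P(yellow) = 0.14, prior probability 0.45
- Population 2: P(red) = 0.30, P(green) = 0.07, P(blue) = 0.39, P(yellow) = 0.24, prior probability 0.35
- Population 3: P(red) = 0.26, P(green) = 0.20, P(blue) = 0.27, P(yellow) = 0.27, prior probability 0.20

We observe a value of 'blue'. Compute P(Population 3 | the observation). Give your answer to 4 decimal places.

The responsibility of component k is π_k f_k(x) divided by Σ_j π_j f_j(x).
Component likelihoods at x = 'blue':
  p_1 = P(blue | comp) = 0.20
  p_2 = P(blue | comp) = 0.39
  p_3 = P(blue | comp) = 0.27
Multiply by the mixture weights:
  π_1·p_1 = 0.45 × 0.2 = 0.09
  π_2·p_2 = 0.35 × 0.39 = 0.1365
  π_3·p_3 = 0.20 × 0.27 = 0.054
Normaliser: 0.09 + 0.1365 + 0.054 = 0.2805
P(Population 3 | x) ≈ 0.1925

0.1925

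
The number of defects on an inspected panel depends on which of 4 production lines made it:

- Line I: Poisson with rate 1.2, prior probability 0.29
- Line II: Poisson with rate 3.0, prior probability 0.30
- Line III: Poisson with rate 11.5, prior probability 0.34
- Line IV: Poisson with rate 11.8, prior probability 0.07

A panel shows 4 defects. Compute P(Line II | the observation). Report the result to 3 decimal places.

0.828

Apply Bayes' rule: the posterior for each component is proportional to its prior times its likelihood at x.
Poisson probabilities:
  L_I = e^(−1.2)·1.2^4/4! = 0.0260232
  L_II = e^(−3.0)·3.0^4/4! = 0.168031
  L_III = e^(−11.5)·11.5^4/4! = 0.00738233
  L_IV = e^(−11.8)·11.8^4/4! = 0.00606236
Unnormalised posteriors:
  π_I·L_I = 0.29 × 0.0260232 = 0.00754672
  π_II·L_II = 0.30 × 0.168031 = 0.0504094
  π_III·L_III = 0.34 × 0.00738233 = 0.00250999
  π_IV·L_IV = 0.07 × 0.00606236 = 0.000424365
Sum: 0.00754672 + 0.0504094 + 0.00250999 + 0.000424365 = 0.0608905
So the posterior for Line II is 0.0504094 / 0.0608905 ≈ 0.828.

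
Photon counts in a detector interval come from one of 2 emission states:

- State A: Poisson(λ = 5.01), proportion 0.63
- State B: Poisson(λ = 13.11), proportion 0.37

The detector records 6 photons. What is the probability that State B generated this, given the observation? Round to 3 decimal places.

The responsibility of component k is π_k f_k(x) divided by Σ_j π_j f_j(x).
Evaluate each component's likelihood at the observed value:
  f_A = 0.146514
  f_B = 0.0142785
Unnormalised posteriors:
  π_A·f_A = 0.63 × 0.146514 = 0.0923037
  π_B·f_B = 0.37 × 0.0142785 = 0.00528305
Denominator: 0.0923037 + 0.00528305 = 0.0975867
So the posterior for State B is 0.00528305 / 0.0975867 ≈ 0.054.

0.054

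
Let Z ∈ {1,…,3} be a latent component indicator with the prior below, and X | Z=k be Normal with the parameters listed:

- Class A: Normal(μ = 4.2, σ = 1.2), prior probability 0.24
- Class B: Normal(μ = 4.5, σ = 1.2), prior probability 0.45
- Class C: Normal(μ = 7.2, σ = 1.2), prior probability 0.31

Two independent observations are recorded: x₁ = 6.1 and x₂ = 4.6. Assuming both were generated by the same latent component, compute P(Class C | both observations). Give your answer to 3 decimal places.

The responsibility of component k is π_k f_k(x) divided by Σ_j π_j f_j(x).
Since both observations come from the same component, the likelihood for component k is f_k(x₁)·f_k(x₂).
  p_A = [0.0949189] × [0.314486] = 0.0298507
  p_B = [0.136675] × [0.3313] = 0.0452804
  p_C = [0.218406] × [0.0317939] = 0.00694397
Weight by the priors:
  π_A·p_A = 0.24 × 0.0298507 = 0.00716416
  π_B·p_B = 0.45 × 0.0452804 = 0.0203762
  π_C·p_C = 0.31 × 0.00694397 = 0.00215263
Evidence: 0.00716416 + 0.0203762 + 0.00215263 = 0.029693
So the posterior for Class C is 0.00215263 / 0.029693 ≈ 0.072.

0.072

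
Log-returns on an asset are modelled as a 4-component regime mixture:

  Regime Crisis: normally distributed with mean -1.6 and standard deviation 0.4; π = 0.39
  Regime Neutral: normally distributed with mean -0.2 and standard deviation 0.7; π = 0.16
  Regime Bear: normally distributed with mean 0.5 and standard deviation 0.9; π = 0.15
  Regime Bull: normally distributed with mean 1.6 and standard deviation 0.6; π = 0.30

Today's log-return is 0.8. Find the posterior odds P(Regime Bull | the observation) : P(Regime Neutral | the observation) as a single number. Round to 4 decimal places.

2.4950

Since P(k|x) ∝ w_k f_k(x), the posterior odds are w_i f_i(x) / (w_j f_j(x)).
Normal densities:
  p_Crisis = (1/(0.4·√(2π)))·exp(−(0.8−-1.6)²/(2·0.4²)) = 0.997356·exp(-18.00000) = 1.51897e-08
  p_Neutral = (1/(0.7·√(2π)))·exp(−(0.8−-0.2)²/(2·0.7²)) = 0.569918·exp(-1.02041) = 0.205426
  p_Bear = (1/(0.9·√(2π)))·exp(−(0.8−0.5)²/(2·0.9²)) = 0.443269·exp(-0.05556) = 0.419315
  p_Bull = (1/(0.6·√(2π)))·exp(−(0.8−1.6)²/(2·0.6²)) = 0.664904·exp(-0.88889) = 0.27335
0.082005 / 0.0328681 ≈ 2.4950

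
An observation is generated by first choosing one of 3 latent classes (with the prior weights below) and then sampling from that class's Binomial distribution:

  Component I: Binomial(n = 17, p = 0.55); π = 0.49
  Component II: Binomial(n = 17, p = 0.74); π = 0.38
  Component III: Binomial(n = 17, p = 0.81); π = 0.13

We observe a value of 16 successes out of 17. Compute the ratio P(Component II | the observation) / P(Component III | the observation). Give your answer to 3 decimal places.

Posterior odds = (π_i f_i(x)) / (π_j f_j(x)); the normalising sum cancels.
Binomial probabilities:
  p_I = 0.00053637
  p_II = 0.035738
  p_III = 0.110908
Posterior odds = (π_II·p_II) / (π_III·p_III) = (0.38·0.035738) / (0.13·0.110908) = 0.0135804 / 0.014418 ≈ 0.942

0.942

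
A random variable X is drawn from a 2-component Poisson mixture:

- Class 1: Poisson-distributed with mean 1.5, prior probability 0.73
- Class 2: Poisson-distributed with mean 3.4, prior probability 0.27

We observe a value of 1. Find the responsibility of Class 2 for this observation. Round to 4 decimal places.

0.1114

By Bayes' theorem, P(k | x) = π_k f_k(x) / Σ_j π_j f_j(x).
Poisson probabilities:
  L_1 = e^(−1.5)·1.5^1/1! = 0.334695
  L_2 = e^(−3.4)·3.4^1/1! = 0.113469
Multiply by the mixture weights:
  π_1·L_1 = 0.73 × 0.334695 = 0.244328
  π_2·L_2 = 0.27 × 0.113469 = 0.0306367
Sum: 0.244328 + 0.0306367 = 0.274964
Responsibility of Class 2: 0.0306367 / 0.274964 ≈ 0.1114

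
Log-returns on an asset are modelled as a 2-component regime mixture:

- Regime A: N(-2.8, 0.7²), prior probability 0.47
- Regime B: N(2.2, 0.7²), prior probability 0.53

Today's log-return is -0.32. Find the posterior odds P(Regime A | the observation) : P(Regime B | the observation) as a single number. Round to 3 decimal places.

1.088

Since P(k|x) ∝ π_k f_k(x), the posterior odds are π_i f_i(x) / (π_j f_j(x)).
Evaluate each component's likelihood at the observed value:
  L_A = (1/(0.7·√(2π)))·exp(−(-0.32−-2.8)²/(2·0.7²)) = 0.569918·exp(-6.27592) = 0.00107205
  L_B = (1/(0.7·√(2π)))·exp(−(-0.32−2.2)²/(2·0.7²)) = 0.569918·exp(-6.48000) = 0.000874146
Posterior odds = (π_A·L_A) / (π_B·L_B) = (0.47·0.00107205) / (0.53·0.000874146) = 0.000503864 / 0.000463297 ≈ 1.088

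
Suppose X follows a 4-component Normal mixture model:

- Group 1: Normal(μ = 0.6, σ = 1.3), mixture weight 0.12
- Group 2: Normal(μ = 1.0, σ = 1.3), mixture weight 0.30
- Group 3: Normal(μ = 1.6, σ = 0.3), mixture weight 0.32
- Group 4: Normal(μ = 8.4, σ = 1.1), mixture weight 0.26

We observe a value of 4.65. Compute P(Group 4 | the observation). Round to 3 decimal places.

0.120

By Bayes' theorem, P(k | x) = w_k f_k(x) / Σ_j w_j f_j(x).
Evaluate each component's likelihood at the observed value:
  f_1 = (1/(1.3·√(2π)))·exp(−(4.65−0.6)²/(2·1.3²)) = 0.306879·exp(-4.85281) = 0.00239562
  f_2 = (1/(1.3·√(2π)))·exp(−(4.65−1.0)²/(2·1.3²)) = 0.306879·exp(-3.94157) = 0.00595889
  f_3 = (1/(0.3·√(2π)))·exp(−(4.65−1.6)²/(2·0.3²)) = 1.329808·exp(-51.68056) = 4.77759e-23
  f_4 = (1/(1.1·√(2π)))·exp(−(4.65−8.4)²/(2·1.1²)) = 0.362675·exp(-5.81095) = 0.00108606
Weight by the priors:
  w_1·f_1 = 0.12 × 0.00239562 = 0.000287474
  w_2·f_2 = 0.30 × 0.00595889 = 0.00178767
  w_3·f_3 = 0.32 × 4.77759e-23 = 1.52883e-23
  w_4·f_4 = 0.26 × 0.00108606 = 0.000282376
Evidence: 0.000287474 + 0.00178767 + 1.52883e-23 + 0.000282376 = 0.00235752
Responsibility of Group 4: 0.000282376 / 0.00235752 ≈ 0.120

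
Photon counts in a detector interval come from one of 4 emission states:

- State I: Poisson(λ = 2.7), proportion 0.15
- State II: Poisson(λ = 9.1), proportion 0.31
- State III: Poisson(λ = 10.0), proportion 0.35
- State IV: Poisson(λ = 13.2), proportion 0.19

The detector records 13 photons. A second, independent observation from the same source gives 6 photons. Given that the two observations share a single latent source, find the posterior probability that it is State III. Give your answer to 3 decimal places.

0.483

P(component k | x) = P(Z=k)·f_k(x) / marginal(x), where marginal(x) = Σ_j P(Z=j)·f_j(x).
Since both observations come from the same component, the likelihood for component k is f_k(x₁)·f_k(x₂).
  p_I = [4.37375e-06] × [0.0361622] = 1.58164e-07
  p_II = [0.0526233] × [0.0880716] = 0.00463462
  p_III = [0.0729079] × [0.0630555] = 0.00459724
  p_IV = [0.109773] × [0.0135964] = 0.00149251
Unnormalised posteriors:
  P(Z=I)·p_I = 0.15 × 1.58164e-07 = 2.37246e-08
  P(Z=II)·p_II = 0.31 × 0.00463462 = 0.00143673
  P(Z=III)·p_III = 0.35 × 0.00459724 = 0.00160904
  P(Z=IV)·p_IV = 0.19 × 0.00149251 = 0.000283577
Sum: 2.37246e-08 + 0.00143673 + 0.00160904 + 0.000283577 = 0.00332937
P(State III | x) ≈ 0.483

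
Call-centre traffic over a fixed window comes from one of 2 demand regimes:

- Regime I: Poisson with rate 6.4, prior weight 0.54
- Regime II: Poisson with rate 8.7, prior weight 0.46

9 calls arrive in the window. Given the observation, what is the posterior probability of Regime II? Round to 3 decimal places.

Posterior ∝ prior × likelihood, so P(k | x) ∝ π_k f_k(x); normalise over all components.
Component likelihoods at x = 9 calls:
  p_I = e^(−6.4)·6.4^9/9! = 0.0824844
  p_II = e^(−8.7)·8.7^9/9! = 0.131084
Weight by the priors:
  π_I·p_I = 0.54 × 0.0824844 = 0.0445416
  π_II·p_II = 0.46 × 0.131084 = 0.0602984
Evidence: 0.0445416 + 0.0602984 = 0.10484
P(Regime II | x) ≈ 0.575

0.575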